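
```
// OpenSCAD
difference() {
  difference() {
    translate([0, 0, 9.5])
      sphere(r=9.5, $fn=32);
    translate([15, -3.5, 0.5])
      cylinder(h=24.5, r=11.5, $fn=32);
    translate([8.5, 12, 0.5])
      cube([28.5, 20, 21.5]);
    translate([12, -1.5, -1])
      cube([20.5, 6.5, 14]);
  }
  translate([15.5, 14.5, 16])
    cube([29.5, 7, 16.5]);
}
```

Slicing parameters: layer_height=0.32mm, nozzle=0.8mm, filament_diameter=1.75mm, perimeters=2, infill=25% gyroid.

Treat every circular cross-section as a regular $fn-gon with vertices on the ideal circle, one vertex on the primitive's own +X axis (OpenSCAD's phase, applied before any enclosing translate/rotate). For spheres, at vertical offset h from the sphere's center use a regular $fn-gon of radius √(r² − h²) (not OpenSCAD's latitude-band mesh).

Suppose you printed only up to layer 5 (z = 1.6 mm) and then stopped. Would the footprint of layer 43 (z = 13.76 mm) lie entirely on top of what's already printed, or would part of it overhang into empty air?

Compare the two slices. At z = 1.6: the sphere: section is a regular 32-gon, circumradius = √(r²−h²) = √(9.5²−7.9²) = 5.276 (area = (32/2)·5.276²·sin(360°/32) = 86.90 mm²); the r=11.5 cylinder at (15, -3.5) gives a regular 32-gon of circumradius 11.5 (constant along its height) (area = (32/2)·11.500²·sin(360°/32) = 412.81 mm²); the cube at (8.5, 12) is present — its section is the full 28.5×20 rectangle (area 570.00 mm²); the cube at (12, -1.5) is present — its section is the full 20.5×6.5 rectangle (area 133.25 mm²); After the difference (first − rest): starting from the r=9.5 sphere (86.90 mm²), the r=11.5 cylinder at (15, -3.5) partially overlaps it — only the 5.33 mm² overlap (of its 412.81 mm²) is removed, clipping the outline; the 28.5×20 cube at (8.5, 12) misses the remaining region (no effect); the 20.5×6.5 cube at (12, -1.5) misses the remaining region (no effect) — area = 81.58 mm²; the cube at (15.5, 14.5) does not reach this height (z outside [16, 32.5]); Subtracting the remaining from the first: none of the subtracted shapes is present at this height, so that combined region is unchanged — area = 81.58 mm². At z = 13.76: the r=9.5 sphere contributes a regular 32-gon of circumradius √(9.5²−4.26²) = 8.491 (area = (32/2)·8.491²·sin(360°/32) = 225.06 mm²); the cylinder at (15, -3.5): section is a regular 32-gon, circumradius r=11.5 (area = (32/2)·11.500²·sin(360°/32) = 412.81 mm²); the 28.5×20 cube at (8.5, 12) contributes its full rectangle (area 570.00 mm²); the cube at (12, -1.5) does not reach this height (z outside [-1, 13]); After the difference (first − rest): starting from the r=9.5 sphere (225.06 mm²), the r=11.5 cylinder at (15, -3.5) partially overlaps it — only the 38.49 mm² overlap (of its 412.81 mm²) is removed, clipping the outline; the 28.5×20 cube at (8.5, 12) misses the remaining region (no effect) — area = 186.58 mm²; the cube at (15.5, 14.5) is absent (z outside [16, 32.5]); After the difference (first − rest): none of the subtracted shapes is present at this height, so that combined region is unchanged — area = 186.58 mm². Checking containment: at z = 13.76 the cross-section extends beyond the z = 1.6 cross-section by about 105.00 mm².

part overhangs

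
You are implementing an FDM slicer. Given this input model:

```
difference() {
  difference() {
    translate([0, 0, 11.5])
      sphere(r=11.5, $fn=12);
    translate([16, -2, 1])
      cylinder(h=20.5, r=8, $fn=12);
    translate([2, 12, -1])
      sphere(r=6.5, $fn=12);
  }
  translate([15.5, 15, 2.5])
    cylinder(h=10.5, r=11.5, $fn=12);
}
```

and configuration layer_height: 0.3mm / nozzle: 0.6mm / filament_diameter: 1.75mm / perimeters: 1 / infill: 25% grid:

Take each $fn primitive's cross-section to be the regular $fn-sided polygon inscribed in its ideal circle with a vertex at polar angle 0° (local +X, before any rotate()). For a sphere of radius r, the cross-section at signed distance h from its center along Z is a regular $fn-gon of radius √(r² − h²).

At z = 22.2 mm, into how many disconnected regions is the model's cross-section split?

At z = 22.2 mm: the r=11.5 sphere slices to a regular 12-gon of circumradius 4.214 (√(r²−h²) with h=10.7 from center); the cylinder at (16, -2) is absent (z outside [1, 21.5]); the sphere at (2, 12) does not reach this height (|z−center|=23.200 > r=6.5); Subtracting the remaining from the first: none of the subtracted shapes is present at this height, so the r=11.5 sphere is unchanged — 1 connected region; the cylinder at (15.5, 15) is not intersected at this z (z outside [2.5, 13]); Subtracting the remaining from the first: none of the subtracted shapes is present at this height, so that combined region is unchanged — 1 connected region. The result has 1 disconnected region.

1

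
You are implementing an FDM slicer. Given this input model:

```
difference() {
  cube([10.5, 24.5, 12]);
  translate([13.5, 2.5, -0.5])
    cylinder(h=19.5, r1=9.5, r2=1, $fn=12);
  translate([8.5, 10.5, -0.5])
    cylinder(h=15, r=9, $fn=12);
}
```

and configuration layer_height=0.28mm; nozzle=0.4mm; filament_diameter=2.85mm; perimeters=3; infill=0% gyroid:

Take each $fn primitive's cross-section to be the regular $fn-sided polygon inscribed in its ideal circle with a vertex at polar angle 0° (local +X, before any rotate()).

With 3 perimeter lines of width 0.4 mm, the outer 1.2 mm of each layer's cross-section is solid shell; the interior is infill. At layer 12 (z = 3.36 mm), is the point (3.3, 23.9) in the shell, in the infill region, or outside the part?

At z = 3.36 mm: the cube (footprint 10.5×24.5) is included at this height; the cone at (13.5, 2.5) contributes a regular 12-gon of circumradius 7.817 (interpolated between r1=9.5 and r2=1 at t=0.198); the r=9 cylinder at (8.5, 10.5) contributes a regular 12-gon of circumradius 9; Subtracting the remaining from the first: starting from the 10.5×24.5 cube, the cone at (13.5, 2.5) partially overlaps it — only the 34.79 mm² overlap (of its 183.34 mm²) is removed, clipping the outline; the r=9 cylinder at (8.5, 10.5) partially overlaps it — only the 128.70 mm² overlap (of its 243.00 mm²) is removed, clipping the outline — 2 connected regions. Overall, the cross-section has 2 separate islands. The nearest boundary edge runs (0.00, 24.50)→(10.50, 24.50); distance from the point to it = 0.60 mm. (Shell/infill is judged within the island containing the point — the largest one.) The point is inside the cross-section, 0.60 mm from the nearest boundary — within the 1.2 mm shell band (3 × 0.4).

shell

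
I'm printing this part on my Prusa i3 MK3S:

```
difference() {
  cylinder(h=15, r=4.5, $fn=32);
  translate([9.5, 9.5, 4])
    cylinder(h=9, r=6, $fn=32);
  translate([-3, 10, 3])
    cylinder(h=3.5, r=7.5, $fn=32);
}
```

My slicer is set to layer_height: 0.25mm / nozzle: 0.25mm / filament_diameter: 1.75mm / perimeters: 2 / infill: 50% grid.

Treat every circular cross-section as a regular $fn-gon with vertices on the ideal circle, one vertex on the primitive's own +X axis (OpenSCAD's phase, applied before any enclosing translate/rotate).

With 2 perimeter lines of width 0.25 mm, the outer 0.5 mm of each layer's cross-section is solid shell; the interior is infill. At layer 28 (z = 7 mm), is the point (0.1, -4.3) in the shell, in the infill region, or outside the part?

shell

At z = 7 mm: the cylinder: section is a regular 32-gon, circumradius r=4.5; the r=6 cylinder at (9.5, 9.5) gives a regular 32-gon of circumradius 6 (constant along its height); the cylinder at (-3, 10) does not reach this height (z outside [3, 6.5]); Taking the first minus the rest: starting from the r=4.5 cylinder, the r=6 cylinder at (9.5, 9.5) misses the remaining region (no effect) — 1 connected region. Overall, the cross-section is a single solid region. The nearest boundary edge runs (0.88, -4.41)→(-0.00, -4.50); distance from the point to it = 0.19 mm. The point is inside the cross-section, 0.19 mm from the nearest boundary — within the 0.5 mm shell band (2 × 0.25).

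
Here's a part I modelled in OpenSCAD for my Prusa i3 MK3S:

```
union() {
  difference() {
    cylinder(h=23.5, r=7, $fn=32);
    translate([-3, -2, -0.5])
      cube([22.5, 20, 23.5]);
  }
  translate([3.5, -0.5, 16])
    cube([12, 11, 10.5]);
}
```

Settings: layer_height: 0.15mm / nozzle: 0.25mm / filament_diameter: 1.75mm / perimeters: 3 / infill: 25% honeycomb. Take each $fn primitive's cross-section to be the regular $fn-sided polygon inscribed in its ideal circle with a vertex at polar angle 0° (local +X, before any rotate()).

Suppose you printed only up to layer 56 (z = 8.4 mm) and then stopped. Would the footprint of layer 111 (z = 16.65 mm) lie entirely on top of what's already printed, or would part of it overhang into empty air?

part overhangs

Compare the two slices. At z = 8.4: the r=7 cylinder gives a regular 32-gon of circumradius 7 (constant along its height) (area = (32/2)·7.000²·sin(360°/32) = 152.95 mm²); the cube at (-3, -2) (footprint 22.5×20) is included at this height (area 450.00 mm²); Subtracting the remaining from the first: starting from the r=7 cylinder (152.95 mm²), the 22.5×20 cube at (-3, -2) partially overlaps it — only the 78.27 mm² overlap (of its 450.00 mm²) is removed, clipping the outline — area = 74.68 mm²; the cube at (3.5, -0.5) is absent (z outside [16, 26.5]); Taking the union: only the result so far is present, so the union is just that shape — area = 74.68 mm². At z = 16.65: the r=7 cylinder gives a regular 32-gon of circumradius 7 (constant along its height) (area = (32/2)·7.000²·sin(360°/32) = 152.95 mm²); the 22.5×20 cube at (-3, -2) contributes its full rectangle (area 450.00 mm²); After the difference (first − rest): starting from the r=7 cylinder (152.95 mm²), the 22.5×20 cube at (-3, -2) partially overlaps it — only the 78.27 mm² overlap (of its 450.00 mm²) is removed, clipping the outline — area = 74.68 mm²; the cube at (3.5, -0.5) is present — its section is the full 12×11 rectangle (area 132.00 mm²); Combining (union): the 2 present regions are separate (no shared area or edge), so areas and boundary lengths simply add and each stays a separate island — area = 206.68 mm². Checking containment: at z = 16.65 the cross-section extends beyond the z = 8.4 cross-section by about 132.00 mm².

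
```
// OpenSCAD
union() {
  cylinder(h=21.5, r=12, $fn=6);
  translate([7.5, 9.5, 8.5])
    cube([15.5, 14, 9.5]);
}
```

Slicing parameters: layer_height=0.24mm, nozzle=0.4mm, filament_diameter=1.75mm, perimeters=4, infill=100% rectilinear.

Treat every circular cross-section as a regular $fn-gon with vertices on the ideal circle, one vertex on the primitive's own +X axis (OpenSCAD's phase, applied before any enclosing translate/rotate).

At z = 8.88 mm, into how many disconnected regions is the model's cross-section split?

At z = 8.88 mm: the cylinder: section is a regular 6-gon, circumradius r=12; the 15.5×14 cube at (7.5, 9.5) contributes its full rectangle; Merging all regions: the 2 present regions are separate (no shared area or edge), so areas and boundary lengths simply add and each stays a separate island — 2 connected regions. The result has 2 disconnected regions.

2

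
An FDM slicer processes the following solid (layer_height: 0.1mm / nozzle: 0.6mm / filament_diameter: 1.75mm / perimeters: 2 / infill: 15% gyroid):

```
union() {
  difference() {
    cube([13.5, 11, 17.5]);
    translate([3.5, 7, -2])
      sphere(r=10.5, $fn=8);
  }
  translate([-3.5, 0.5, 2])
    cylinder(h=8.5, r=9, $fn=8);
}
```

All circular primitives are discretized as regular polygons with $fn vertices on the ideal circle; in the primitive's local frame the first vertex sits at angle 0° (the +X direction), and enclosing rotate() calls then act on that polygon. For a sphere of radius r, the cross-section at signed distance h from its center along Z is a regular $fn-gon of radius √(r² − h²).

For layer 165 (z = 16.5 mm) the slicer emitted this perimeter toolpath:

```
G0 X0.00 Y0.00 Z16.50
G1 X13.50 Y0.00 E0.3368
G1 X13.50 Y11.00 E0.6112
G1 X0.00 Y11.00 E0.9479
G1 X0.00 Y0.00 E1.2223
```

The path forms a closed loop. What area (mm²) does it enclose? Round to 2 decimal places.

Apply the shoelace formula to the sequence of (X, Y) vertices; enclosed area = 148.50 mm².

148.50 mm²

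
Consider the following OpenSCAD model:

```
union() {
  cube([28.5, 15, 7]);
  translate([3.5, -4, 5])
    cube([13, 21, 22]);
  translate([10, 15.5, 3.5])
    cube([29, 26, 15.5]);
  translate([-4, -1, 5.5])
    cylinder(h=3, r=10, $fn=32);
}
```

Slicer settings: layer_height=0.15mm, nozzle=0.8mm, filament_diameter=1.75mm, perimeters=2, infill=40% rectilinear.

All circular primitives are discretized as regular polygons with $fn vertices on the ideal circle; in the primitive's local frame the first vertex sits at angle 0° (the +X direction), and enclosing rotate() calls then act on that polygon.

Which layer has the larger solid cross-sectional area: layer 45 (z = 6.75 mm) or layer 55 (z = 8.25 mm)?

Layer 45 (z = 6.75): the 28.5×15 cube contributes its full rectangle (area 427.50 mm²); the 13×21 cube at (3.5, -4) contributes its full rectangle (area 273.00 mm²); the 29×26 cube at (10, 15.5) contributes its full rectangle (area 754.00 mm²); the cylinder at (-4, -1): section is a regular 32-gon, circumradius r=10 (area = (32/2)·10.000²·sin(360°/32) = 312.14 mm²); Merging all regions: the regions partially overlap — summed areas 1766.64 mm² minus the doubly-counted overlap 247.45 mm² gives 1519.19 mm² — area = 1519.19 mm². So its area = 1519.19 mm². Layer 55 (z = 8.25): the cube does not reach this height (z outside [0, 7]); the cube at (3.5, -4) (footprint 13×21) is included at this height (area 273.00 mm²); the 29×26 cube at (10, 15.5) contributes its full rectangle (area 754.00 mm²); the r=10 cylinder at (-4, -1) gives a regular 32-gon of circumradius 10 (constant along its height) (area = (32/2)·10.000²·sin(360°/32) = 312.14 mm²); Merging all regions: the regions partially overlap — summed areas 1339.14 mm² minus the doubly-counted overlap 27.79 mm² gives 1311.35 mm² — area = 1311.35 mm². So its area = 1311.35 mm². Layer 45 is larger (1519.19 vs 1311.35 mm²).

layer 45 (z = 6.75 mm)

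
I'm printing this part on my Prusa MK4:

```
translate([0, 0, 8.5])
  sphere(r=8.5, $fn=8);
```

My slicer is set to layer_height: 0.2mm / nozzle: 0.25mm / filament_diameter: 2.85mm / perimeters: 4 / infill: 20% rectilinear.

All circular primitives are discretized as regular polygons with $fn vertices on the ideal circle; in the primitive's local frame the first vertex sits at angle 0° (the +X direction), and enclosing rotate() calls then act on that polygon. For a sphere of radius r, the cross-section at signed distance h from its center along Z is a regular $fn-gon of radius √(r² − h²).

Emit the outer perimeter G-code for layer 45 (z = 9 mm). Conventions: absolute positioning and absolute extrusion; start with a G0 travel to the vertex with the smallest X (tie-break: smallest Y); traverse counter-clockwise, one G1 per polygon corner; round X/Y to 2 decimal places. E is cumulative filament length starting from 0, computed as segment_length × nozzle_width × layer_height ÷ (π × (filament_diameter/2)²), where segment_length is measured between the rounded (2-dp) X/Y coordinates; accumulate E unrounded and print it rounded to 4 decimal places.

G0 X-8.49 Y0.00 Z9.00
G1 X-6.00 Y-6.00 E0.0509
G1 X0.00 Y-8.49 E0.1018
G1 X6.00 Y-6.00 E0.1527
G1 X8.49 Y0.00 E0.2037
G1 X6.00 Y6.00 E0.2546
G1 X0.00 Y8.49 E0.3055
G1 X-6.00 Y6.00 E0.3564
G1 X-8.49 Y0.00 E0.4073

At z = 9 mm: the r=8.5 sphere contributes a regular 8-gon of circumradius √(8.5²−0.5²) = 8.485. The outline is a single polygon with 8 vertices. Extrusion per mm of travel: 0.25 × 0.2 / (π × 1.425²) = 0.007838. Accumulating E over each segment gives final E = 0.4073.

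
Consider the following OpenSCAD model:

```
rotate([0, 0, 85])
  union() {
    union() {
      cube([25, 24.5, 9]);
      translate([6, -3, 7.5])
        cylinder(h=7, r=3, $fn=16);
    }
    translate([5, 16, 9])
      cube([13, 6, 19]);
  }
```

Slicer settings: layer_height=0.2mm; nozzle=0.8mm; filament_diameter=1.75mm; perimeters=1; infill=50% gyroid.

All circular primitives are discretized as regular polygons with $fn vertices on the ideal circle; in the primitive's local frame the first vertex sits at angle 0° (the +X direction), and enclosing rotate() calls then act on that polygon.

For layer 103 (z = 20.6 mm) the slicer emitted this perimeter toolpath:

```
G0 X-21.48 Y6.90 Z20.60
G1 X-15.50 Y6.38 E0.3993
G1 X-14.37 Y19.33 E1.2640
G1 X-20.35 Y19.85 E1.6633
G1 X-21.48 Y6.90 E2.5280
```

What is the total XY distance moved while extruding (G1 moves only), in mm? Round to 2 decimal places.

Sum the Euclidean lengths of each G1 segment: total = 38.00 mm.

38.00 mm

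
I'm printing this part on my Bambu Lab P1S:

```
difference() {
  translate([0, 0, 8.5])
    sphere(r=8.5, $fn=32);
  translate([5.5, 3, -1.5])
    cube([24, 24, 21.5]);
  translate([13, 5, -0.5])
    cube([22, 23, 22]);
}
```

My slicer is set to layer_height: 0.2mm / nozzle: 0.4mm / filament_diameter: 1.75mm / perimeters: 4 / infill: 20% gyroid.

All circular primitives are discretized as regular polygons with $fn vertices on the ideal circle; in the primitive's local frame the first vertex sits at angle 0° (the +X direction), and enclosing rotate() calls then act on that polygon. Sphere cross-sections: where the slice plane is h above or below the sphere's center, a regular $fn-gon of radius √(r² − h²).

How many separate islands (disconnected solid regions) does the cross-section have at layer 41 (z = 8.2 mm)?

1

At z = 8.2 mm: the r=8.5 sphere slices to a regular 32-gon of circumradius 8.495 (√(r²−h²) with h=0.3 from center); the cube at (5.5, 3) is present — its section is the full 24×24 rectangle; the cube at (13, 5) is present — its section is the full 22×23 rectangle; Taking the first minus the rest: starting from the r=8.5 sphere, the 24×24 cube at (5.5, 3) partially overlaps it — only the 4.91 mm² overlap (of its 576.00 mm²) is removed, clipping the outline; the 22×23 cube at (13, 5) misses the remaining region (no effect) — 1 connected region. Overall, the cross-section is a single solid region. Island count = 1.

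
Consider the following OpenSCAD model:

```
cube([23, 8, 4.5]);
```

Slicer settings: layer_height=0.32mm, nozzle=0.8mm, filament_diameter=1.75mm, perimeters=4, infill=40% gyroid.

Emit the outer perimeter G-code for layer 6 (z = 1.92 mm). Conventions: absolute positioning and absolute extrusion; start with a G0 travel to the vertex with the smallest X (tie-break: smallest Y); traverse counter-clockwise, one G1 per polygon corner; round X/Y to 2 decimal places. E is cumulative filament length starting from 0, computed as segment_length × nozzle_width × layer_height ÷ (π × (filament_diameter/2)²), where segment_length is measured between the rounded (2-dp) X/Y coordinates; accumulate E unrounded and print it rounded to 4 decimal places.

G0 X0.00 Y0.00 Z1.92
G1 X23.00 Y0.00 E2.4479
G1 X23.00 Y8.00 E3.2994
G1 X0.00 Y8.00 E5.7474
G1 X0.00 Y0.00 E6.5988

At z = 1.92 mm: the cube (footprint 23×8) is included at this height. The outline is a single polygon with 4 vertices. Extrusion per mm of travel: 0.8 × 0.32 / (π × 0.875²) = 0.106432. Accumulating E over each segment gives final E = 6.5988.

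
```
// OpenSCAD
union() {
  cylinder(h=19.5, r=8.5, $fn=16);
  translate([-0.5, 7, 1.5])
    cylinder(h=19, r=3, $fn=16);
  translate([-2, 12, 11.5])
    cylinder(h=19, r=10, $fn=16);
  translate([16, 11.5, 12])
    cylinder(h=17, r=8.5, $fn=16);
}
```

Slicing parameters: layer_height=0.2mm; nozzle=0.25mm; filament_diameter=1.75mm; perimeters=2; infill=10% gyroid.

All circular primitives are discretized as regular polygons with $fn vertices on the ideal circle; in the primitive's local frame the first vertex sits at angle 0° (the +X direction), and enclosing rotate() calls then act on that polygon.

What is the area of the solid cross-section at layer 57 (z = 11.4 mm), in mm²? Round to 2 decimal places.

227.98 mm²

At z = 11.4 mm: the r=8.5 cylinder contributes a regular 16-gon of circumradius 8.5 (area = (16/2)·8.500²·sin(360°/16) = 221.19 mm²); the r=3 cylinder at (-0.5, 7) contributes a regular 16-gon of circumradius 3 (area = (16/2)·3.000²·sin(360°/16) = 27.55 mm²); the cylinder at (-2, 12) is absent (z outside [11.5, 30.5]); the cylinder at (16, 11.5) is absent (z outside [12, 29]); Taking the union: the regions partially overlap — summed areas 248.74 mm² minus the doubly-counted overlap 20.76 mm² gives 227.98 mm² — area = 227.98 mm². Overall, the cross-section is a single solid region. Net area = 227.98 mm².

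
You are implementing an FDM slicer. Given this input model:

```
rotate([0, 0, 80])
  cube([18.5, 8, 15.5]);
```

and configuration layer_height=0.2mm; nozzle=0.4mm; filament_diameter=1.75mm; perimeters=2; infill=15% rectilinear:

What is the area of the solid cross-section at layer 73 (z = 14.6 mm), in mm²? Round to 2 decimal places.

At z = 14.6 mm: the cube (footprint 18.5×8) is included at this height (area 148.00 mm²); (whole slice rotated 80° about Z — lengths, areas and connectivity unchanged). Overall, the cross-section is a single solid region. Net area = 148.00 mm².

148.00 mm²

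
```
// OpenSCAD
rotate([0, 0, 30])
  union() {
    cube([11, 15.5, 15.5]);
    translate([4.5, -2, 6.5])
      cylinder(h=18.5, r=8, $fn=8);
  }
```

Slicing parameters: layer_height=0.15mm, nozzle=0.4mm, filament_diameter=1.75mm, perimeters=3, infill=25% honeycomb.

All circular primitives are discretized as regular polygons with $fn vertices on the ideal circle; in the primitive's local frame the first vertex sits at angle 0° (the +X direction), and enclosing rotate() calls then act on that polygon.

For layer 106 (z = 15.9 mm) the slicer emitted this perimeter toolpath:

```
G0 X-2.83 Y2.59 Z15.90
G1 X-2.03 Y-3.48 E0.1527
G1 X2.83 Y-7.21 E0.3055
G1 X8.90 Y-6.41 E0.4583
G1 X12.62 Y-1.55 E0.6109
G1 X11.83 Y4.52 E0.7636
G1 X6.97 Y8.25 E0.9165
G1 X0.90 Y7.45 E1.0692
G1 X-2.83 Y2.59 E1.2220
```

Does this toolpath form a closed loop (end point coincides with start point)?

Start point (G0): (-2.83, 2.59). End point (last G1): the path returns to the start — closed.

yes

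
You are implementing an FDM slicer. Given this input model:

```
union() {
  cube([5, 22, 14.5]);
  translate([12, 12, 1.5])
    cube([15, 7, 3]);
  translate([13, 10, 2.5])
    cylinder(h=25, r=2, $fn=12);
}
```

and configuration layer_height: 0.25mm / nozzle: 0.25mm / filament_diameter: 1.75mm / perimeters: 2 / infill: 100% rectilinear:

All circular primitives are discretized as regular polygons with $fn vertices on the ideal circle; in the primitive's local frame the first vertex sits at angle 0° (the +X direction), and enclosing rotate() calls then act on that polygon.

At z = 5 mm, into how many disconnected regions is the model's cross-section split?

2

At z = 5 mm: the cube is present — its section is the full 5×22 rectangle; the cube at (12, 12) is absent (z outside [1.5, 4.5]); the r=2 cylinder at (13, 10) gives a regular 12-gon of circumradius 2 (constant along its height); Merging all regions: the 2 present regions are separate (no shared area or edge), so areas and boundary lengths simply add and each stays a separate island — 2 connected regions. The result has 2 disconnected regions.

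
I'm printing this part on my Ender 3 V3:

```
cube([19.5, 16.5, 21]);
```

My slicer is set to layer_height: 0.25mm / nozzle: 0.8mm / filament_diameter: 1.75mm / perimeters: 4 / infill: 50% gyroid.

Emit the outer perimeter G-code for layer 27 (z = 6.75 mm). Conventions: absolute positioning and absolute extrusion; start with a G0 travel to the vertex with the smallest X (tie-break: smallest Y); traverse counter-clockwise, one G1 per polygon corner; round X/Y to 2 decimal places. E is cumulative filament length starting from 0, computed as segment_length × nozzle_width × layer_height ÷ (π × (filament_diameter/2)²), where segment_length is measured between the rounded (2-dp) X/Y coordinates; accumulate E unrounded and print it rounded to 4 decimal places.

At z = 6.75 mm: the 19.5×16.5 cube contributes its full rectangle. The outline is a single polygon with 4 vertices. Extrusion per mm of travel: 0.8 × 0.25 / (π × 0.875²) = 0.083150. Accumulating E over each segment gives final E = 5.9868.

G0 X0.00 Y0.00 Z6.75
G1 X19.50 Y0.00 E1.6214
G1 X19.50 Y16.50 E2.9934
G1 X0.00 Y16.50 E4.6148
G1 X0.00 Y0.00 E5.9868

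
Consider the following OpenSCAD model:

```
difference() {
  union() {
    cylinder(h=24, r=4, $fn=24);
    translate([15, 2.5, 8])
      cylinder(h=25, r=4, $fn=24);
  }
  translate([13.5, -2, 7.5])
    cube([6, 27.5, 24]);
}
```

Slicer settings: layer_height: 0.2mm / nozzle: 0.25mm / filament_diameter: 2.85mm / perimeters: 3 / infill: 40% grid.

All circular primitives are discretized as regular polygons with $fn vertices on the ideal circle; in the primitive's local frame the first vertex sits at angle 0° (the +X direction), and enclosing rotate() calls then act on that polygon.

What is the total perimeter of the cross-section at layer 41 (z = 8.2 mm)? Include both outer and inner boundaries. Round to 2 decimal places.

41.84 mm

At z = 8.2 mm: the r=4 cylinder gives a regular 24-gon of circumradius 4 (constant along its height) (perimeter = 2·24·4.000·sin(180°/24) = 25.06 mm); the r=4 cylinder at (15, 2.5) contributes a regular 24-gon of circumradius 4 (perimeter = 2·24·4.000·sin(180°/24) = 25.06 mm); Combining (union): the 2 present regions are separate (no shared area or edge), so areas and boundary lengths simply add and each stays a separate island — boundary = 50.12 mm; the cube at (13.5, -2) is present — its section is the full 6×27.5 rectangle (perimeter 67.00 mm); After the difference (first − rest): starting from the result so far, the 6×27.5 cube at (13.5, -2) partially overlaps it — only the 36.49 mm² overlap (of its 165.00 mm²) is removed, clipping the outline — boundary = 41.84 mm. Overall, the cross-section has 2 separate islands. Total boundary length (outer) = 41.84 mm.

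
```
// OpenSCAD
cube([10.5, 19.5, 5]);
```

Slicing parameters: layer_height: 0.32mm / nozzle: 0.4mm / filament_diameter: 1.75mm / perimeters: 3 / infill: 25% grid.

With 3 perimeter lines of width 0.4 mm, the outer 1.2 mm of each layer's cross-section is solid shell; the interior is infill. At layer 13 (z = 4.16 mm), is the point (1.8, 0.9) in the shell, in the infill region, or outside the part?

At z = 4.16 mm: the cube (footprint 10.5×19.5) is included at this height. Overall, the cross-section is a single solid region. The nearest boundary edge runs (0.00, 0.00)→(10.50, 0.00); distance from the point to it = 0.90 mm. The point is inside the cross-section, 0.90 mm from the nearest boundary — within the 1.2 mm shell band (3 × 0.4).

shell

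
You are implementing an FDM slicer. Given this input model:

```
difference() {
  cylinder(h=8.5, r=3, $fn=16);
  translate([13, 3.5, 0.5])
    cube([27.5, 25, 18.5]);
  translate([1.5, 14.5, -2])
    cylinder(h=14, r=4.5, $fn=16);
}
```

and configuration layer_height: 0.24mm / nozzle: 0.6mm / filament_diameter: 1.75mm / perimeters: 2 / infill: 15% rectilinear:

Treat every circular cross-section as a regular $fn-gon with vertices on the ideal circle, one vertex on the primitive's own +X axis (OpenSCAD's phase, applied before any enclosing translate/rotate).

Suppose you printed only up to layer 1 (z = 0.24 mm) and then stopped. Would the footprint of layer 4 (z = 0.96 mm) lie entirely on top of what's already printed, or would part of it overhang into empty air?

Compare the two slices. At z = 0.24: the r=3 cylinder gives a regular 16-gon of circumradius 3 (constant along its height) (area = (16/2)·3.000²·sin(360°/16) = 27.55 mm²); the cube at (13, 3.5) does not reach this height (z outside [0.5, 19]); the cylinder at (1.5, 14.5): section is a regular 16-gon, circumradius r=4.5 (area = (16/2)·4.500²·sin(360°/16) = 61.99 mm²); Taking the first minus the rest: starting from the r=3 cylinder (27.55 mm²), the r=4.5 cylinder at (1.5, 14.5) misses the remaining region (no effect) — area = 27.55 mm². At z = 0.96: the r=3 cylinder gives a regular 16-gon of circumradius 3 (constant along its height) (area = (16/2)·3.000²·sin(360°/16) = 27.55 mm²); the 27.5×25 cube at (13, 3.5) contributes its full rectangle (area 687.50 mm²); the r=4.5 cylinder at (1.5, 14.5) gives a regular 16-gon of circumradius 4.5 (constant along its height) (area = (16/2)·4.500²·sin(360°/16) = 61.99 mm²); Taking the first minus the rest: starting from the r=3 cylinder (27.55 mm²), the 27.5×25 cube at (13, 3.5) misses the remaining region (no effect); the r=4.5 cylinder at (1.5, 14.5) misses the remaining region (no effect) — area = 27.55 mm². Checking containment: the cross-section at z = 0.96 is a subset of the cross-section at z = 0.24.

entirely on top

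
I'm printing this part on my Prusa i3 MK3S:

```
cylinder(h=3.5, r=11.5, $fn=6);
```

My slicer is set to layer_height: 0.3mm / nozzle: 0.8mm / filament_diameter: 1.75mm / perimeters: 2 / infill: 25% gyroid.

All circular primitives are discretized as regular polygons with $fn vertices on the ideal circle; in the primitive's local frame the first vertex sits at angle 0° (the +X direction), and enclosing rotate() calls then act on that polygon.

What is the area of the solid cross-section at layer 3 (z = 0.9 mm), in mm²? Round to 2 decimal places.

343.60 mm²

At z = 0.9 mm: the cylinder: section is a regular 6-gon, circumradius r=11.5 (area = (6/2)·11.500²·sin(360°/6) = 343.60 mm²). Overall, the cross-section is a single solid region. Net area = 343.60 mm².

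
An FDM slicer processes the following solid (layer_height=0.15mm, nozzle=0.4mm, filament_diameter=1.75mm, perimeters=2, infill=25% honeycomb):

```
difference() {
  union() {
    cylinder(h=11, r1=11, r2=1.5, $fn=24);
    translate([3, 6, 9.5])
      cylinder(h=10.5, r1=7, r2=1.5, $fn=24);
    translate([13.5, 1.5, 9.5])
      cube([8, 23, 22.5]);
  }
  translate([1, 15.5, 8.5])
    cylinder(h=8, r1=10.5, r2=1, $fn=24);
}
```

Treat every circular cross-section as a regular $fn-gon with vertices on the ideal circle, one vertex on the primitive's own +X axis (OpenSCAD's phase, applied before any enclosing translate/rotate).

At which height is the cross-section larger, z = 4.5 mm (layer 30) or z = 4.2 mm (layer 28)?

layer 28 (z = 4.2 mm)

Layer 30 (z = 4.5): the cone (r1=11→r2=1.5) has section circumradius 7.114 here — a regular 24-gon (area = (24/2)·7.114²·sin(360°/24) = 157.17 mm²); the cone at (3, 6) is absent (z outside [9.5, 20]); the cube at (13.5, 1.5) does not reach this height (z outside [9.5, 32]); Taking the union: only the cone is present, so the union is just that shape — area = 157.17 mm²; the cone at (1, 15.5) does not reach this height (z outside [8.5, 16.5]); After the difference (first − rest): none of the subtracted shapes is present at this height, so the result so far is unchanged — area = 157.17 mm². So its area = 157.17 mm². Layer 28 (z = 4.2): the cone: at t=0.382 of its height the radius interpolates to r₁+(r₂−r₁)t = 7.373, giving a regular 24-gon of that circumradius (area = (24/2)·7.373²·sin(360°/24) = 168.82 mm²); the cone at (3, 6) does not reach this height (z outside [9.5, 20]); the cube at (13.5, 1.5) is not intersected at this z (z outside [9.5, 32]); Taking the union: only the cone is present, so the union is just that shape — area = 168.82 mm²; the cone at (1, 15.5) is not intersected at this z (z outside [8.5, 16.5]); Subtracting the remaining from the first: none of the subtracted shapes is present at this height, so the result so far is unchanged — area = 168.82 mm². So its area = 168.82 mm². Layer 28 is larger (168.82 vs 157.17 mm²).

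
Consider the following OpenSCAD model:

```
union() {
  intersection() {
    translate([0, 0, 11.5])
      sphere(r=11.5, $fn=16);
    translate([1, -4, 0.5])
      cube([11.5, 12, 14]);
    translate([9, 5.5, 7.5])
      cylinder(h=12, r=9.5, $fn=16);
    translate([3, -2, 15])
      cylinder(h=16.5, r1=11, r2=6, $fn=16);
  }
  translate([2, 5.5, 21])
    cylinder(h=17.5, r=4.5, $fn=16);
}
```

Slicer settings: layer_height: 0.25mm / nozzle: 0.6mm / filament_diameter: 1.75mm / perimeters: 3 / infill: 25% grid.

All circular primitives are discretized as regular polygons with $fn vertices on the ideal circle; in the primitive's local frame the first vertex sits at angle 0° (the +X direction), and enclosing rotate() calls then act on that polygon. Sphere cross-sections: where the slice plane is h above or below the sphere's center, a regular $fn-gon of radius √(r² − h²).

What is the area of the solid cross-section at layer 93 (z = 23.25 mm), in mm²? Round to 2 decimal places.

At z = 23.25 mm: the sphere is absent (|z−center|=11.750 > r=11.5); the cube at (1, -4) is not intersected at this z (z outside [0.5, 14.5]); the cylinder at (9, 5.5) is not intersected at this z (z outside [7.5, 19.5]); the cone at (3, -2): at t=0.500 of its height the radius interpolates to r₁+(r₂−r₁)t = 8.500, giving a regular 16-gon of that circumradius (area = (16/2)·8.500²·sin(360°/16) = 221.19 mm²); After intersecting: at least one operand is absent at this height, so nothing remains; the r=4.5 cylinder at (2, 5.5) gives a regular 16-gon of circumradius 4.5 (constant along its height) (area = (16/2)·4.500²·sin(360°/16) = 61.99 mm²); Merging all regions: only the r=4.5 cylinder at (2, 5.5) is present, so the union is just that shape — area = 61.99 mm². Overall, the cross-section is a single solid region. Net area = 61.99 mm².

61.99 mm²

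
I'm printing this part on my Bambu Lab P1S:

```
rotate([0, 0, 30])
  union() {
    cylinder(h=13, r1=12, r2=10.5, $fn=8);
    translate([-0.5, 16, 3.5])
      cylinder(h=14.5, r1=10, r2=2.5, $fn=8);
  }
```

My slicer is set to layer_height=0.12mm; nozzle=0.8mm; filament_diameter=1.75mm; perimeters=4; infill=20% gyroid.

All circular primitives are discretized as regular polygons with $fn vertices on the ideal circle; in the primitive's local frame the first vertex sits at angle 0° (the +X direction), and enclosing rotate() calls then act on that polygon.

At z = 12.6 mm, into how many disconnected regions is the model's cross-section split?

2

At z = 12.6 mm: the cone contributes a regular 8-gon of circumradius 10.546 (interpolated between r1=12 and r2=10.5 at t=0.969); the cone at (-0.5, 16) (r1=10→r2=2.5) has section circumradius 5.293 here — a regular 8-gon; Merging all regions: the 2 present regions are separate (no shared area or edge), so areas and boundary lengths simply add and each stays a separate island — 2 connected regions; (rotated 30° about Z; rotation is an isometry so areas/perimeters/island counts are preserved). The result has 2 disconnected regions.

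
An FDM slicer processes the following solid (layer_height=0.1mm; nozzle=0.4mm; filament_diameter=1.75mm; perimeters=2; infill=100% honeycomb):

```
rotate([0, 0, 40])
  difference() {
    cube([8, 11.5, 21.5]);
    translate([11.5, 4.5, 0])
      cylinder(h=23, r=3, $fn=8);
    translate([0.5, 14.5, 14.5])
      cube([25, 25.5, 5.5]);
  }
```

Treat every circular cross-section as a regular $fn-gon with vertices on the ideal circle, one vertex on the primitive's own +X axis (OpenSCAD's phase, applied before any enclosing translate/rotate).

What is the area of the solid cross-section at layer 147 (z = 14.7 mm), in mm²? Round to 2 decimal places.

92.00 mm²

At z = 14.7 mm: the cube is present — its section is the full 8×11.5 rectangle (area 92.00 mm²); the r=3 cylinder at (11.5, 4.5) contributes a regular 8-gon of circumradius 3 (area = (8/2)·3.000²·sin(360°/8) = 25.46 mm²); the 25×25.5 cube at (0.5, 14.5) contributes its full rectangle (area 637.50 mm²); Subtracting the remaining from the first: starting from the 8×11.5 cube (92.00 mm²), the r=3 cylinder at (11.5, 4.5) misses the remaining region (no effect); the 25×25.5 cube at (0.5, 14.5) misses the remaining region (no effect) — area = 92.00 mm²; (rotated 40° about Z; rotation is an isometry so areas/perimeters/island counts are preserved). Overall, the cross-section is a single solid region. Net area = 92.00 mm².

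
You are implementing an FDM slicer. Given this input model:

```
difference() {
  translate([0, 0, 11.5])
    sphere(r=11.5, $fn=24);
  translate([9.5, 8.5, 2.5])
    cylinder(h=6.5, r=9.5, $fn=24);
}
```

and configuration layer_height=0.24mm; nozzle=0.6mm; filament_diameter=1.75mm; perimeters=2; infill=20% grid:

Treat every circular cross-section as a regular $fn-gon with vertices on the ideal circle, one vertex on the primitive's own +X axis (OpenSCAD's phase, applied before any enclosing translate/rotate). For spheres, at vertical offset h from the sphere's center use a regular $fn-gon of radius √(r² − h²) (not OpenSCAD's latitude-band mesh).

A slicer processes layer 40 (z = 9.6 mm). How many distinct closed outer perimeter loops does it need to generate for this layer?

At z = 9.6 mm: the sphere: section is a regular 24-gon, circumradius = √(r²−h²) = √(11.5²−1.9²) = 11.342; the cylinder at (9.5, 8.5) does not reach this height (z outside [2.5, 9]); After the difference (first − rest): none of the subtracted shapes is present at this height, so the r=11.5 sphere is unchanged — 1 connected region. The result has 1 disconnected region.

1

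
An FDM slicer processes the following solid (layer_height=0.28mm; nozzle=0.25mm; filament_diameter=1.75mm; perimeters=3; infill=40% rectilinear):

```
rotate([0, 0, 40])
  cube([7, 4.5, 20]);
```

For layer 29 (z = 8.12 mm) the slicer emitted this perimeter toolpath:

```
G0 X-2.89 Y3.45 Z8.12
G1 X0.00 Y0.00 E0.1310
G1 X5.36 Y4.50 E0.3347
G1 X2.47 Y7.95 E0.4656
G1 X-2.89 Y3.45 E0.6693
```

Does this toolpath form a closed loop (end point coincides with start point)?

yes

Start point (G0): (-2.89, 3.45). End point (last G1): the path returns to the start — closed.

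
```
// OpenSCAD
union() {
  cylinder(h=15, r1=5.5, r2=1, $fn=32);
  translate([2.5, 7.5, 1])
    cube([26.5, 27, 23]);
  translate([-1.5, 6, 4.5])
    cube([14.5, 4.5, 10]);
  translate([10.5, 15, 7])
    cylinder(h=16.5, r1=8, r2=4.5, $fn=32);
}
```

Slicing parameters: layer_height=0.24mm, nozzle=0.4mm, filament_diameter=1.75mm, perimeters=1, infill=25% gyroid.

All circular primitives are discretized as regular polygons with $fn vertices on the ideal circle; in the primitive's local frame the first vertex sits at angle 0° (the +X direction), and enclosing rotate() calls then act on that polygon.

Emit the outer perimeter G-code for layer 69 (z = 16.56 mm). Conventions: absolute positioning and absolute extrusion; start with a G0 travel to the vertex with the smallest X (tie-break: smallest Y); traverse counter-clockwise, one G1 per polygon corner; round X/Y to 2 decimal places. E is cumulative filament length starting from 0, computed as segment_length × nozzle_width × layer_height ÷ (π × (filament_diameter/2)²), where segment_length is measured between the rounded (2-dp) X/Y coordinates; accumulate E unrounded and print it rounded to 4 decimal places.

At z = 16.56 mm: the cone is not intersected at this z (z outside [0, 15]); the cube at (2.5, 7.5) is present — its section is the full 26.5×27 rectangle; the cube at (-1.5, 6) is not intersected at this z (z outside [4.5, 14.5]); the cone at (10.5, 15) contributes a regular 32-gon of circumradius 5.972 (interpolated between r1=8 and r2=4.5 at t=0.579); Combining (union): the cone at (10.5, 15) lies entirely inside the 26.5×27 cube at (2.5, 7.5), so the union is just the 26.5×27 cube at (2.5, 7.5) — 1 connected region. The outline is a single polygon with 4 vertices. Extrusion per mm of travel: 0.4 × 0.24 / (π × 0.875²) = 0.039912. Accumulating E over each segment gives final E = 4.2706.

G0 X2.50 Y7.50 Z16.56
G1 X29.00 Y7.50 E1.0577
G1 X29.00 Y34.50 E2.1353
G1 X2.50 Y34.50 E3.1930
G1 X2.50 Y7.50 E4.2706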